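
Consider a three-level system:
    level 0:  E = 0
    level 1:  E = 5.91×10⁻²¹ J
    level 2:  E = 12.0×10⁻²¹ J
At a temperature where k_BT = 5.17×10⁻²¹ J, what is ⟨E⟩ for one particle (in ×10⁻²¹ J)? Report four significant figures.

Eᵢ/kT = 0, 1.14313, 2.32108.
Z = Σ e^(−Eᵢ/kT) = e^(−0) + e^(−1.14313) + e^(−2.32108) = 1.00000 + 0.318820 + 0.0981675 = 1.41699.
⟨E⟩ = Σ Eᵢ e^(−Eᵢ/kT) / Z = (0·1.00000 + 5.91·0.318820 + 12.0·0.0981675) / 1.41699 = 2.161 ×10⁻²¹ J.

2.161 ×10⁻²¹ J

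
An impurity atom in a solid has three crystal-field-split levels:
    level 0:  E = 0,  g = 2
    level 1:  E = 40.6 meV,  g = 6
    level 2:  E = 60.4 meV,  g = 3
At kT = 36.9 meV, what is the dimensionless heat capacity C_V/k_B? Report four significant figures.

Eᵢ/kT = 0, 1.10027, 1.63686.
Z = Σ gᵢe^(−Eᵢ/kT) = 2·e^(−0) + 6·e^(−1.10027) + 3·e^(−1.63686) = 2.00000 + 1.99669 + 0.583770 = 4.58046.
⟨E⟩ = 25.3960 meV, ⟨E²⟩ = 1183.49 meV².
C_V/k_B = (⟨E²⟩ − ⟨E⟩²)/(kT)² = (1183.49 − 644.957)/1361.61 = 0.3955.

0.3955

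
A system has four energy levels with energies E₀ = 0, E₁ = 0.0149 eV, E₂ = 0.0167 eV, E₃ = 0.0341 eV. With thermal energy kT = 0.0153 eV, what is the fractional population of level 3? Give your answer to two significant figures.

Eᵢ/kT = 0, 0.9739, 1.092, 2.229.
Z = Σ e^(−Eᵢ/kT) = e^(−0) + e^(−0.9739) + e^(−1.092) + e^(−2.229) = 1.000 + 0.3776 + 0.3355 + 0.1076 = 1.821.
P₃ = e^(−E₃/kT) / Z = 0.1076/1.821 = 0.059.

0.059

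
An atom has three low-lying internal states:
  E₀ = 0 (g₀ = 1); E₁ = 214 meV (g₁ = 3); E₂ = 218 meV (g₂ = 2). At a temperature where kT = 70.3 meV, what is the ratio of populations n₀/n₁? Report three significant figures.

n₀/n₁ = (g₀/g₁) exp[−(E₀−E₁)/kT] = (1/3) × exp(−(-214 meV)/(70.3 meV)) = (1/3) × exp(3.0441) = 7.00.

7.00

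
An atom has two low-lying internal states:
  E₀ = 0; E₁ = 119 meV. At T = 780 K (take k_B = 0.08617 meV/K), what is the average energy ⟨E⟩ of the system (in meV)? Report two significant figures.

k_BT = 0.08617 × 780 K = 67.21 meV.
Eᵢ/kT = 0, 1.771.
Z = Σ e^(−Eᵢ/kT) = e^(−0) + e^(−1.771) = 1.000 + 0.1702 = 1.170.
⟨E⟩ = Σ Eᵢ e^(−Eᵢ/kT) / Z = (0·1.000 + 119·0.1702) / 1.170 = 17 meV.

17 meV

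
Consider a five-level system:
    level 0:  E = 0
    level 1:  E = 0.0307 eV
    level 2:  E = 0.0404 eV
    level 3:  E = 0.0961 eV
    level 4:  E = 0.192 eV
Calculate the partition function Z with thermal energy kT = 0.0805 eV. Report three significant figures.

Eᵢ/kT = 0, 0.38137, 0.50186, 1.1938, 2.3851.
Z = Σ e^(−Eᵢ/kT) = e^(−0) + e^(−0.38137) + e^(−0.50186) + e^(−1.1938) + e^(−2.3851) = 1.0000 + 0.68293 + 0.60540 + 0.30307 + 0.092080 = 2.6835.

Z = 2.68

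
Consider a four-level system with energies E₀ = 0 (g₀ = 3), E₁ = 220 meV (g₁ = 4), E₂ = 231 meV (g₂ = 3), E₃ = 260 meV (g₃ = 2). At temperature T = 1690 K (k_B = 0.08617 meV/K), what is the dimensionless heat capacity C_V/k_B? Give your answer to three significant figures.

0.596

k_BT = 0.08617 × 1690 K = 145.63 meV.
Eᵢ/kT = 0, 1.5107, 1.5862, 1.7853.
Z = Σ gᵢe^(−Eᵢ/kT) = 3·e^(−0) + 4·e^(−1.5107) + 3·e^(−1.5862) + 2·e^(−1.7853) = 3.0000 + 0.88302 + 0.61411 + 0.33549 = 4.8326.
⟨E⟩ = 87.603 meV, ⟨E²⟩ = 20318 meV².
C_V/k_B = (⟨E²⟩ − ⟨E⟩²)/(kT)² = (20318 − 7674.3)/21208 = 0.596.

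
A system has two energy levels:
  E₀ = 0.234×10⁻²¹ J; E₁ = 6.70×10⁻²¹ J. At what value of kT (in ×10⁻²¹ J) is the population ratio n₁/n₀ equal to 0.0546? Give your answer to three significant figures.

2.22 ×10⁻²¹ J

n₁/n₀ = exp[−(E₁−E₀)/kT] = 0.0546.
⇒ (E₁−E₀)/kT = ln(1/0.0546) = ln(18.315) = 2.9077.
kT = 6.466 ×10⁻²¹ J / 2.9077 = 2.22 ×10⁻²¹ J.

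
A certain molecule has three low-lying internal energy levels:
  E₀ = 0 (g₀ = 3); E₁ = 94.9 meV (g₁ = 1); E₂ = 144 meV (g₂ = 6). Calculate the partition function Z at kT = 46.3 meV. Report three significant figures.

Z = 3.40

Eᵢ/kT = 0, 2.0497, 3.1102.
Z = Σ gᵢe^(−Eᵢ/kT) = 3·e^(−0) + 1·e^(−2.0497) + 6·e^(−3.1102) = 3.0000 + 0.12877 + 0.26755 = 3.3963.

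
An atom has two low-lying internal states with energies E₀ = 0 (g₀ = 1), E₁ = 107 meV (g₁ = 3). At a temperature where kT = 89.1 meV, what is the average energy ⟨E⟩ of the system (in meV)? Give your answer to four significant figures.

Eᵢ/kT = 0, 1.20090.
Z = Σ gᵢe^(−Eᵢ/kT) = 1·e^(−0) + 3·e^(−1.20090) = 1.00000 + 0.902770 = 1.90277.
⟨E⟩ = Σ Eᵢ gᵢe^(−Eᵢ/kT) / Z = (0·1.00000 + 107·0.902770) / 1.90277 = 50.77 meV.

50.77 meV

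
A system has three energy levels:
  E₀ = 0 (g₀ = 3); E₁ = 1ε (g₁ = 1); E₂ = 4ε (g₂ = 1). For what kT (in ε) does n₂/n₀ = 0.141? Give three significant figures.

n₂/n₀ = (g₂/g₀) exp[−(E₂−E₀)/kT] = 0.141.
⇒ (E₂−E₀)/kT = ln((1/3)/0.141) = ln(2.3641) = 0.86040.
kT = 4ε / 0.86040 = 4.65 ε.

4.65 ε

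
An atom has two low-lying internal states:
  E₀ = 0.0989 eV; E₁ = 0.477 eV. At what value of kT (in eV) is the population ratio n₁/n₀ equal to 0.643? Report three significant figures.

n₁/n₀ = exp[−(E₁−E₀)/kT] = 0.643.
⇒ (E₁−E₀)/kT = ln(1/0.643) = ln(1.5552) = 0.44160.
kT = 0.3781 eV / 0.44160 = 0.856 eV.

0.856 eV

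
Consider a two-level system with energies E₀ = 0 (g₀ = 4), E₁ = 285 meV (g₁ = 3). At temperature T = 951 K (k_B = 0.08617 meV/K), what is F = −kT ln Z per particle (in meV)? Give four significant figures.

k_BT = 0.08617 × 951 K = 81.9477 meV.
Eᵢ/kT = 0, 3.47783.
Z = Σ gᵢe^(−Eᵢ/kT) = 4·e^(−0) + 3·e^(−3.47783) = 4.00000 + 0.0926230 = 4.09262.
F = −kT ln Z = −81.9477 × ln(4.09262) = −81.9477 × 1.40919 = -115.5 meV.

-115.5 meV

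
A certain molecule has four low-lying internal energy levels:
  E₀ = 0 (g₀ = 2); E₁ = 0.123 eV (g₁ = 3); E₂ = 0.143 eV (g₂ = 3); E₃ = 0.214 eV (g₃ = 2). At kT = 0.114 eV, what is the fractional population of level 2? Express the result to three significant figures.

Eᵢ/kT = 0, 1.0789, 1.2544, 1.8772.
Z = Σ gᵢe^(−Eᵢ/kT) = 2·e^(−0) + 3·e^(−1.0789) + 3·e^(−1.2544) + 2·e^(−1.8772) = 2.0000 + 1.0199 + 0.85574 + 0.30604 = 4.1817.
P₂ = g₂ e^(−E₂/kT) / Z = 0.85574/4.1817 = 0.205.

0.205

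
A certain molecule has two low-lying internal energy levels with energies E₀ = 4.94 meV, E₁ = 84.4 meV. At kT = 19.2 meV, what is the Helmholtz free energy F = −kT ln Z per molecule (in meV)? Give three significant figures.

4.64 meV

Eᵢ/kT = 0.25729, 4.3958.
Z = Σ e^(−Eᵢ/kT) = e^(−0.25729) + e^(−4.3958) = 0.77314 + 0.012329 = 0.78547.
F = −kT ln Z = −19.2 × ln(0.78547) = −19.2 × -0.24147 = 4.64 meV.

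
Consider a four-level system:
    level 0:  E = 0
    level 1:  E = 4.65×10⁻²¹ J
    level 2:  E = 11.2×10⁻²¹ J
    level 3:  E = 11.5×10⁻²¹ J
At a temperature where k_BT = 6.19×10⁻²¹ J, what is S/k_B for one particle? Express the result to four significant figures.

1.108

Eᵢ/kT = 0, 0.751212, 1.80937, 1.85784.
Z = Σ e^(−Eᵢ/kT) = e^(−0) + e^(−0.751212) + e^(−1.80937) + e^(−1.85784) = 1.00000 + 0.471794 + 0.163757 + 0.156009 = 1.79156.
⟨E⟩ = Σ EᵢPᵢ = 3.24970 ×10⁻²¹ J.
S/k_B = ln Z + ⟨E⟩/kT = ln(1.79156) + 3.24970/6.19 = 0.583087 + 0.524992 = 1.108.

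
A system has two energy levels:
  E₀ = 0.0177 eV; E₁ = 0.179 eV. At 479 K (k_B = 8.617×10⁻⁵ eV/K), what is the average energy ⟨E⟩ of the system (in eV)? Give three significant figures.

k_BT = 8.617×10⁻⁵ × 479 K = 0.041275 eV.
Eᵢ/kT = 0.42883, 4.3368.
Z = Σ e^(−Eᵢ/kT) = e^(−0.42883) + e^(−4.3368) = 0.65127 + 0.013078 = 0.66435.
⟨E⟩ = Σ Eᵢ e^(−Eᵢ/kT) / Z = (0.0177·0.65127 + 0.179·0.013078) / 0.66435 = 0.0209 eV.

0.0209 eV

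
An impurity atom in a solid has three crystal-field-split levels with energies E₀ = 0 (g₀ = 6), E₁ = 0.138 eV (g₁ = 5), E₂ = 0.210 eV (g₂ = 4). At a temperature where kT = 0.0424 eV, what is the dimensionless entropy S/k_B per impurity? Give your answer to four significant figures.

Eᵢ/kT = 0, 3.25472, 4.95283.
Z = Σ gᵢe^(−Eᵢ/kT) = 6·e^(−0) + 5·e^(−3.25472) + 4·e^(−4.95283) = 6.00000 + 0.192958 + 0.0282536 = 6.22121.
⟨E⟩ = Σ EᵢPᵢ = 0.00523394 eV.
S/k_B = ln Z + ⟨E⟩/kT = ln(6.22121) + 0.00523394/0.0424 = 1.82796 + 0.123442 = 1.951.

1.951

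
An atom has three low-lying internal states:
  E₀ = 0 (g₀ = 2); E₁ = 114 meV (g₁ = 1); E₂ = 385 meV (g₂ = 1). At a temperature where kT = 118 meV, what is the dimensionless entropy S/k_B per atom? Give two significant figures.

1.1

Eᵢ/kT = 0, 0.9661, 3.263.
Z = Σ gᵢe^(−Eᵢ/kT) = 2·e^(−0) + 1·e^(−0.9661) + 1·e^(−3.263) = 2.000 + 0.3806 + 0.03827 = 2.419.
⟨E⟩ = Σ EᵢPᵢ = 24.03 meV.
S/k_B = ln Z + ⟨E⟩/kT = ln(2.419) + 24.03/118 = 0.8834 + 0.2036 = 1.1.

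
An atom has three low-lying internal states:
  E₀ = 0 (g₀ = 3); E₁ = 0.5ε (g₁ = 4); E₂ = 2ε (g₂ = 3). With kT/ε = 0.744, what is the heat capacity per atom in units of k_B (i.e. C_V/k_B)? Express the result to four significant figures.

0.3227

Eᵢ/kT = 0, 0.672043, 2.68817.
Z = Σ gᵢe^(−Eᵢ/kT) = 3·e^(−0) + 4·e^(−0.672043) + 3·e^(−2.68817) = 3.00000 + 2.04266 + 0.204016 = 5.24668.
⟨E⟩ = 0.272432 ε, ⟨E²⟩ = 0.252870 ε².
C_V/k_B = (⟨E²⟩ − ⟨E⟩²)/(kT)² = (0.252870 − 0.0742192)/0.553536 = 0.3227.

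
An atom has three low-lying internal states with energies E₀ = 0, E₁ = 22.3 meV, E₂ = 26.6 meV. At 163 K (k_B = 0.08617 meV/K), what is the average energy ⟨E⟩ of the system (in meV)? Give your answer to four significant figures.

k_BT = 0.08617 × 163 K = 14.0457 meV.
Eᵢ/kT = 0, 1.58767, 1.89382.
Z = Σ e^(−Eᵢ/kT) = e^(−0) + e^(−1.58767) + e^(−1.89382) = 1.00000 + 0.204401 + 0.150496 = 1.35490.
⟨E⟩ = Σ Eᵢ e^(−Eᵢ/kT) / Z = (0·1.00000 + 22.3·0.204401 + 26.6·0.150496) / 1.35490 = 6.319 meV.

6.319 meV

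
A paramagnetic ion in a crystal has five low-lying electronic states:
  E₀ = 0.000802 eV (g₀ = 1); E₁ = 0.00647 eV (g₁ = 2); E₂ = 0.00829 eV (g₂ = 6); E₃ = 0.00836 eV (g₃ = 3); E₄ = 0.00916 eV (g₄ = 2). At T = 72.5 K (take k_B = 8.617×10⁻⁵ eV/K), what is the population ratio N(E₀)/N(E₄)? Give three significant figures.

k_BT = 8.617×10⁻⁵ × 72.5 K = 0.0062473 eV.
n₀/n₄ = (g₀/g₄) exp[−(E₀−E₄)/kT] = (1/2) × exp(−(-0.008358 eV)/(0.0062473 eV)) = (1/2) × exp(1.3379) = 1.91.

1.91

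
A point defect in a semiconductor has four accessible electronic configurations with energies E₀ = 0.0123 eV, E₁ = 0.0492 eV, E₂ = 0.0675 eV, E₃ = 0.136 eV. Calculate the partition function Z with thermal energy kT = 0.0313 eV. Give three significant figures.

Eᵢ/kT = 0.39297, 1.5719, 2.1565, 4.3450.
Z = Σ e^(−Eᵢ/kT) = e^(−0.39297) + e^(−1.5719) + e^(−2.1565) + e^(−4.3450) = 0.67505 + 0.20765 + 0.11573 + 0.012972 = 1.0114.

Z = 1.01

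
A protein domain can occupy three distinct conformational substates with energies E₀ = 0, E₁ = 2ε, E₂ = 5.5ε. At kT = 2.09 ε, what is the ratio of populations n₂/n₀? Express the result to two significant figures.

n₂/n₀ = exp[−(E₂−E₀)/kT] = exp(−(5.5ε)/(2.09ε)) = exp(-2.632) = 0.072.

0.072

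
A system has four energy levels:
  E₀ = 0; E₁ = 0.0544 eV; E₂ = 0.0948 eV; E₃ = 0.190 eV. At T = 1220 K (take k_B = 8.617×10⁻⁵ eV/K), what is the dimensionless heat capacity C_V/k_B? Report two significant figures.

0.27

k_BT = 8.617×10⁻⁵ × 1220 K = 0.1051 eV.
Eᵢ/kT = 0, 0.5176, 0.9020, 1.808.
Z = Σ e^(−Eᵢ/kT) = e^(−0) + e^(−0.5176) + e^(−0.9020) + e^(−1.808) = 1.000 + 0.5959 + 0.4058 + 0.1640 = 2.166.
⟨E⟩ = 0.04711 eV, ⟨E²⟩ = 0.005231 eV².
C_V/k_B = (⟨E²⟩ − ⟨E⟩²)/(kT)² = (0.005231 − 0.002219)/0.01105 = 0.27.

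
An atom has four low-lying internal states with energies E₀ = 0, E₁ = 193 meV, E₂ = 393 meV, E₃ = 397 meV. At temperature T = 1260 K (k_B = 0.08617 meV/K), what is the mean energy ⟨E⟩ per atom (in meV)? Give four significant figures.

k_BT = 0.08617 × 1260 K = 108.574 meV.
Eᵢ/kT = 0, 1.77759, 3.61965, 3.65649.
Z = Σ e^(−Eᵢ/kT) = e^(−0) + e^(−1.77759) + e^(−3.61965) + e^(−3.65649) = 1.00000 + 0.169045 + 0.0267921 + 0.0258230 = 1.22166.
⟨E⟩ = Σ Eᵢ e^(−Eᵢ/kT) / Z = (0·1.00000 + 193·0.169045 + 393·0.0267921 + 397·0.0258230) / 1.22166 = 43.72 meV.

43.72 meV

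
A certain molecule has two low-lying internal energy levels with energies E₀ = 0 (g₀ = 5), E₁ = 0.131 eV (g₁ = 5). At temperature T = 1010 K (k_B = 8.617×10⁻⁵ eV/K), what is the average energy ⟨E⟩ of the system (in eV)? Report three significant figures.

k_BT = 8.617×10⁻⁵ × 1010 K = 0.087032 eV.
Eᵢ/kT = 0, 1.5052.
Z = Σ gᵢe^(−Eᵢ/kT) = 5·e^(−0) + 5·e^(−1.5052) = 5.0000 + 1.1099 = 6.1099.
⟨E⟩ = Σ Eᵢ gᵢe^(−Eᵢ/kT) / Z = (0·5.0000 + 0.131·1.1099) / 6.1099 = 0.0238 eV.

0.0238 eV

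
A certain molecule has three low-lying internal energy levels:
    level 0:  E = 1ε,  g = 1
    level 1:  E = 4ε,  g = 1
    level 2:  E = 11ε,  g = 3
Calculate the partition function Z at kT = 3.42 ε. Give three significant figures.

Z = 1.18

Eᵢ/kT = 0.29240, 1.1696, 3.2164.
Z = Σ gᵢe^(−Eᵢ/kT) = 1·e^(−0.29240) + 1·e^(−1.1696) + 3·e^(−3.2164) = 0.74647 + 0.31049 + 0.12030 = 1.1773.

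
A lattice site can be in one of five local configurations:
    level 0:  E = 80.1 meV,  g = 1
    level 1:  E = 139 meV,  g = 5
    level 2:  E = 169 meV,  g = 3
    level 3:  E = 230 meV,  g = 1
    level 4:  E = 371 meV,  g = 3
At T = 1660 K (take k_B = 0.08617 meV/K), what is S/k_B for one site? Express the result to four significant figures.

2.427

k_BT = 0.08617 × 1660 K = 143.042 meV.
Eᵢ/kT = 0.559975, 0.971743, 1.18147, 1.60792, 2.59364.
Z = Σ gᵢe^(−Eᵢ/kT) = 1·e^(−0.559975) + 5·e^(−0.971743) + 3·e^(−1.18147) + 1·e^(−1.60792) + 3·e^(−2.59364) = 0.571223 + 1.89211 + 0.920482 + 0.200304 + 0.224242 = 3.80836.
⟨E⟩ = Σ EᵢPᵢ = 155.863 meV.
S/k_B = ln Z + ⟨E⟩/kT = ln(3.80836) + 155.863/143.042 = 1.33720 + 1.08963 = 2.427.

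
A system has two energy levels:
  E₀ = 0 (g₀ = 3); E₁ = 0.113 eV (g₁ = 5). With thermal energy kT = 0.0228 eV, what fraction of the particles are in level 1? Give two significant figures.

Eᵢ/kT = 0, 4.956.
Z = Σ gᵢe^(−Eᵢ/kT) = 3·e^(−0) + 5·e^(−4.956) = 3.000 + 0.03521 = 3.035.
P₁ = g₁ e^(−E₁/kT) / Z = 0.03521/3.035 = 0.012.

0.012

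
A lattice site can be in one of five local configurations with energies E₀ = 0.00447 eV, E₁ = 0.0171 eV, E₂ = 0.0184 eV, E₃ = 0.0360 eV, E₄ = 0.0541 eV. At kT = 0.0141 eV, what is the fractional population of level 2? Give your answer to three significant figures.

Eᵢ/kT = 0.31702, 1.2128, 1.3050, 2.5532, 3.8369.
Z = Σ e^(−Eᵢ/kT) = e^(−0.31702) + e^(−1.2128) + e^(−1.3050) + e^(−2.5532) + e^(−3.8369) = 0.72832 + 0.29736 + 0.27117 + 0.077832 + 0.021560 = 1.3962.
P₂ = e^(−E₂/kT) / Z = 0.27117/1.3962 = 0.194.

0.194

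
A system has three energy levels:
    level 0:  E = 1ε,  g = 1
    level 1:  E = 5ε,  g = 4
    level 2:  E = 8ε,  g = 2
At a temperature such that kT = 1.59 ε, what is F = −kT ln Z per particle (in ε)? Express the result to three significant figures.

0.526 ε

Eᵢ/kT = 0.62893, 3.1447, 5.0314.
Z = Σ gᵢe^(−Eᵢ/kT) = 1·e^(−0.62893) + 4·e^(−3.1447) + 2·e^(−5.0314) = 0.53316 + 0.17232 + 0.013059 = 0.71854.
F = −kT ln Z = −1.59 × ln(0.71854) = −1.59 × -0.33053 = 0.526 ε.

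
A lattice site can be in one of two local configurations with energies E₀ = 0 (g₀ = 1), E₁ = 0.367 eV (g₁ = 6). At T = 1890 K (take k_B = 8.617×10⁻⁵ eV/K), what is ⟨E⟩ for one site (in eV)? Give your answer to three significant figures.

0.142 eV

k_BT = 8.617×10⁻⁵ × 1890 K = 0.16286 eV.
Eᵢ/kT = 0, 2.2535.
Z = Σ gᵢe^(−Eᵢ/kT) = 1·e^(−0) + 6·e^(−2.2535) = 1.0000 + 0.63019 = 1.6302.
⟨E⟩ = Σ Eᵢ gᵢe^(−Eᵢ/kT) / Z = (0·1.0000 + 0.367·0.63019) / 1.6302 = 0.142 eV.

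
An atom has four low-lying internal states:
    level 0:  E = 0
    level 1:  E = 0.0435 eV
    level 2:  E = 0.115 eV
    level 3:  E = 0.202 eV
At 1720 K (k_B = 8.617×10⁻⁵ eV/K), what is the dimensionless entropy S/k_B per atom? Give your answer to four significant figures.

k_BT = 8.617×10⁻⁵ × 1720 K = 0.148212 eV.
Eᵢ/kT = 0, 0.293499, 0.775916, 1.36291.
Z = Σ e^(−Eᵢ/kT) = e^(−0) + e^(−0.293499) + e^(−0.775916) + e^(−1.36291) = 1.00000 + 0.745650 + 0.460282 + 0.255915 = 2.46185.
⟨E⟩ = Σ EᵢPᵢ = 0.0556748 eV.
S/k_B = ln Z + ⟨E⟩/kT = ln(2.46185) + 0.0556748/0.148212 = 0.900913 + 0.375643 = 1.277.

1.277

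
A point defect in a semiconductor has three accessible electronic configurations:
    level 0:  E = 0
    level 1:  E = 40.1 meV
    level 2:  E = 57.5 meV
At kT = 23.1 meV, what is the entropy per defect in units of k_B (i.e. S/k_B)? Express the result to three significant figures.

Eᵢ/kT = 0, 1.7359, 2.4892.
Z = Σ e^(−Eᵢ/kT) = e^(−0) + e^(−1.7359) + e^(−2.4892) = 1.0000 + 0.17624 + 0.082976 = 1.2592.
⟨E⟩ = Σ EᵢPᵢ = 9.4015 meV.
S/k_B = ln Z + ⟨E⟩/kT = ln(1.2592) + 9.4015/23.1 = 0.23048 + 0.40699 = 0.637.

0.637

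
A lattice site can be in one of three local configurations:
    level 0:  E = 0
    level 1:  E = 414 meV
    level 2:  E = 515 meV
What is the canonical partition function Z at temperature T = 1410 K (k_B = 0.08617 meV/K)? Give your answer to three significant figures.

k_BT = 0.08617 × 1410 K = 121.50 meV.
Eᵢ/kT = 0, 3.4074, 4.2387.
Z = Σ e^(−Eᵢ/kT) = e^(−0) + e^(−3.4074) + e^(−4.2387) = 1.0000 + 0.033127 + 0.014426 = 1.0476.

Z = 1.05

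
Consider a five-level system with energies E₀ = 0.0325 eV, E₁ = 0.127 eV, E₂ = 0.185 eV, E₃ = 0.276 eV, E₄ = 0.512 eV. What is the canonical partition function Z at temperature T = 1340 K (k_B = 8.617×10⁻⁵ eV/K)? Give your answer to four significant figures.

k_BT = 8.617×10⁻⁵ × 1340 K = 0.115468 eV.
Eᵢ/kT = 0.281463, 1.09987, 1.60218, 2.39027, 4.43413.
Z = Σ e^(−Eᵢ/kT) = e^(−0.281463) + e^(−1.09987) + e^(−1.60218) + e^(−2.39027) + e^(−4.43413) = 0.754679 + 0.332914 + 0.201457 + 0.0916049 + 0.0118654 = 1.39252.

Z = 1.393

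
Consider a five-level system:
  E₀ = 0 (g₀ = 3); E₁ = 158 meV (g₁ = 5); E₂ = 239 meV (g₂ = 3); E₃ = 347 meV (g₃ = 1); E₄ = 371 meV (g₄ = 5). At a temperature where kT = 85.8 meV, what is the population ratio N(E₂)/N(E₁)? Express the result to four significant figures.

0.2334

n₂/n₁ = (g₂/g₁) exp[−(E₂−E₁)/kT] = (3/5) × exp(−(81 meV)/(85.8 meV)) = (3/5) × exp(-0.944056) = 0.2334.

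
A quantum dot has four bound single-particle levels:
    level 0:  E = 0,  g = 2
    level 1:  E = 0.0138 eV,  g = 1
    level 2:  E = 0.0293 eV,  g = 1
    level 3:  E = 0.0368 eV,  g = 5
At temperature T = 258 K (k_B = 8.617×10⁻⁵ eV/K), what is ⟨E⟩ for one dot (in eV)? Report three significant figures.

k_BT = 8.617×10⁻⁵ × 258 K = 0.022232 eV.
Eᵢ/kT = 0, 0.62073, 1.3179, 1.6553.
Z = Σ gᵢe^(−Eᵢ/kT) = 2·e^(−0) + 1·e^(−0.62073) + 1·e^(−1.3179) + 5·e^(−1.6553) = 2.0000 + 0.53755 + 0.26770 + 0.95517 = 3.7604.
⟨E⟩ = Σ Eᵢ gᵢe^(−Eᵢ/kT) / Z = (0·2.0000 + 0.0138·0.53755 + 0.0293·0.26770 + 0.0368·0.95517) / 3.7604 = 0.0134 eV.

0.0134 eV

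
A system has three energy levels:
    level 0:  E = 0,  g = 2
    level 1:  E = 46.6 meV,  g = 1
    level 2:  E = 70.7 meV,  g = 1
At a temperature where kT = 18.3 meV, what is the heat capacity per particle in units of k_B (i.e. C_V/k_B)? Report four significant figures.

Eᵢ/kT = 0, 2.54645, 3.86339.
Z = Σ gᵢe^(−Eᵢ/kT) = 2·e^(−0) + 1·e^(−2.54645) + 1·e^(−3.86339) = 2.00000 + 0.0783593 + 0.0209967 = 2.09936.
⟨E⟩ = 2.44646 meV, ⟨E²⟩ = 131.046 meV².
C_V/k_B = (⟨E²⟩ − ⟨E⟩²)/(kT)² = (131.046 − 5.98517)/334.890 = 0.3734.

0.3734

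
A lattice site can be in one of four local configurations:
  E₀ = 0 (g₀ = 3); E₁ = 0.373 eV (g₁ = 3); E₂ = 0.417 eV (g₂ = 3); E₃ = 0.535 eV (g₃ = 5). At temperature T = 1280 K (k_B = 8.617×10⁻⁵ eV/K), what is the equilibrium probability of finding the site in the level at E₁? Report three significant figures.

k_BT = 8.617×10⁻⁵ × 1280 K = 0.11030 eV.
Eᵢ/kT = 0, 3.3817, 3.7806, 4.8504.
Z = Σ gᵢe^(−Eᵢ/kT) = 3·e^(−0) + 3·e^(−3.3817) + 3·e^(−3.7806) + 5·e^(−4.8504) = 3.0000 + 0.10197 + 0.068427 + 0.039126 = 3.2095.
P₁ = g₁ e^(−E₁/kT) / Z = 0.10197/3.2095 = 0.0318.

0.0318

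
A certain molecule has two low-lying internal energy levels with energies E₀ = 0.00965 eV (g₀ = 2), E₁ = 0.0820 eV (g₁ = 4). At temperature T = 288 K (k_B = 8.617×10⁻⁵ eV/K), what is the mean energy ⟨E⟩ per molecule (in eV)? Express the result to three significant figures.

0.0167 eV

k_BT = 8.617×10⁻⁵ × 288 K = 0.024817 eV.
Eᵢ/kT = 0.38885, 3.3042.
Z = Σ gᵢe^(−Eᵢ/kT) = 2·e^(−0.38885) + 4·e^(−3.3042) = 1.3557 + 0.14691 = 1.5026.
⟨E⟩ = Σ Eᵢ gᵢe^(−Eᵢ/kT) / Z = (0.00965·1.3557 + 0.0820·0.14691) / 1.5026 = 0.0167 eV.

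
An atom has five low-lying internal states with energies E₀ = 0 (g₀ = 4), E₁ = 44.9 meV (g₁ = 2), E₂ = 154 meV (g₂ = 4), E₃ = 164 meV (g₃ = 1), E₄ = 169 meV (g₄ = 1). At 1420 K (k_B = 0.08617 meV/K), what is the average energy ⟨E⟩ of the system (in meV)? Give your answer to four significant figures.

k_BT = 0.08617 × 1420 K = 122.361 meV.
Eᵢ/kT = 0, 0.366947, 1.25857, 1.34030, 1.38116.
Z = Σ gᵢe^(−Eᵢ/kT) = 4·e^(−0) + 2·e^(−0.366947) + 4·e^(−1.25857) + 1·e^(−1.34030) + 1·e^(−1.38116) = 4.00000 + 1.38569 + 1.13624 + 0.261767 + 0.251287 = 7.03498.
⟨E⟩ = Σ Eᵢ gᵢe^(−Eᵢ/kT) / Z = (0·4.00000 + 44.9·1.38569 + 154·1.13624 + 164·0.261767 + 169·0.251287) / 7.03498 = 45.86 meV.

45.86 meV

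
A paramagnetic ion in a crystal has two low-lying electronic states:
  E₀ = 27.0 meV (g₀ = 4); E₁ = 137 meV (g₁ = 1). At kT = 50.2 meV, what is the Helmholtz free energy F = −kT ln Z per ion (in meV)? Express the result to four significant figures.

Eᵢ/kT = 0.537849, 2.72908.
Z = Σ gᵢe^(−Eᵢ/kT) = 4·e^(−0.537849) + 1·e^(−2.72908) = 2.33601 + 0.0652793 = 2.40129.
F = −kT ln Z = −50.2 × ln(2.40129) = −50.2 × 0.876006 = -43.98 meV.

-43.98 meV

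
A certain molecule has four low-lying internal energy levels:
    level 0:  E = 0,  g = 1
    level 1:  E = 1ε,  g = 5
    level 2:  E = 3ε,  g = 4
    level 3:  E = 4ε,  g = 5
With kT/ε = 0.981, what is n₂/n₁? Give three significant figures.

n₂/n₁ = (g₂/g₁) exp[−(E₂−E₁)/kT] = (4/5) × exp(−(2ε)/(0.981ε)) = (4/5) × exp(-2.0387) = 0.104.

0.104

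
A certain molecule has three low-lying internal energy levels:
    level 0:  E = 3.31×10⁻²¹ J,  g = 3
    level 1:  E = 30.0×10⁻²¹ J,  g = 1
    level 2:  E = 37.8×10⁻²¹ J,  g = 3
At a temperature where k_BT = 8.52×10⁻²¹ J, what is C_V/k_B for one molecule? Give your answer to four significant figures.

0.4027

Eᵢ/kT = 0.388498, 3.52113, 4.43662.
Z = Σ gᵢe^(−Eᵢ/kT) = 3·e^(−0.388498) + 1·e^(−3.52113) + 3·e^(−4.43662) = 2.03422 + 0.0295660 + 0.0355076 = 2.09929.
⟨E⟩ = 4.26927, ⟨E²⟩ = 47.4595.
C_V/k_B = (⟨E²⟩ − ⟨E⟩²)/(kT)² = (47.4595 − 18.2267)/72.5904 = 0.4027.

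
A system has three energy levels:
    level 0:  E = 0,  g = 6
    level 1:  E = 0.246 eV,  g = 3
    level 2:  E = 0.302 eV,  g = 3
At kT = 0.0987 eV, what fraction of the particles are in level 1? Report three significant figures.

0.0388

Eᵢ/kT = 0, 2.4924, 3.0598.
Z = Σ gᵢe^(−Eᵢ/kT) = 6·e^(−0) + 3·e^(−2.4924) + 3·e^(−3.0598) = 6.0000 + 0.24813 + 0.14069 = 6.3888.
P₁ = g₁ e^(−E₁/kT) / Z = 0.24813/6.3888 = 0.0388.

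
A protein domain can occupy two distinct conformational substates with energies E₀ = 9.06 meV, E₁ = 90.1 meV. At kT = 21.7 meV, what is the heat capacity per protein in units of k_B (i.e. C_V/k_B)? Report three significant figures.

0.318

Eᵢ/kT = 0.41751, 4.1521.
Z = Σ e^(−Eᵢ/kT) = e^(−0.41751) + e^(−4.1521) = 0.65868 + 0.015731 = 0.67441.
⟨E⟩ = 10.950 meV, ⟨E²⟩ = 269.53 meV².
C_V/k_B = (⟨E²⟩ − ⟨E⟩²)/(kT)² = (269.53 − 119.90)/470.89 = 0.318.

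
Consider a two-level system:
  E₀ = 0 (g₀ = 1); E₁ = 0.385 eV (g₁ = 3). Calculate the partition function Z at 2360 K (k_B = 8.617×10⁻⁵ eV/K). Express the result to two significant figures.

k_BT = 8.617×10⁻⁵ × 2360 K = 0.2034 eV.
Eᵢ/kT = 0, 1.893.
Z = Σ gᵢe^(−Eᵢ/kT) = 1·e^(−0) + 3·e^(−1.893) = 1.000 + 0.4519 = 1.452.

Z = 1.5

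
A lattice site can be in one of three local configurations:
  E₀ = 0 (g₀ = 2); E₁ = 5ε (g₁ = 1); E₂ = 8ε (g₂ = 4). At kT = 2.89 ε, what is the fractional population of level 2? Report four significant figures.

0.1034

Eᵢ/kT = 0, 1.73010, 2.76817.
Z = Σ gᵢe^(−Eᵢ/kT) = 2·e^(−0) + 1·e^(−1.73010) + 4·e^(−2.76817) = 2.00000 + 0.177267 + 0.251107 = 2.42837.
P₂ = g₂ e^(−E₂/kT) / Z = 0.251107/2.42837 = 0.1034.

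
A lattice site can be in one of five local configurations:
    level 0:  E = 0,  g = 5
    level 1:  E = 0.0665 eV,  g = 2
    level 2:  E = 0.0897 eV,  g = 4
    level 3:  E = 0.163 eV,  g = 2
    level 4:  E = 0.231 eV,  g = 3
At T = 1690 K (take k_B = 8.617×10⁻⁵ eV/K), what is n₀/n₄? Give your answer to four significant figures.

8.142

k_BT = 8.617×10⁻⁵ × 1690 K = 0.145627 eV.
n₀/n₄ = (g₀/g₄) exp[−(E₀−E₄)/kT] = (5/3) × exp(−(-0.231 eV)/(0.145627 eV)) = (5/3) × exp(1.58624) = 8.142.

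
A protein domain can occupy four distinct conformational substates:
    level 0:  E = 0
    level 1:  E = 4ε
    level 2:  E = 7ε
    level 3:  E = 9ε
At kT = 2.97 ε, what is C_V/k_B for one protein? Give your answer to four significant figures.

0.7641

Eᵢ/kT = 0, 1.34680, 2.35690, 3.03030.
Z = Σ e^(−Eᵢ/kT) = e^(−0) + e^(−1.34680) + e^(−2.35690) + e^(−3.03030) = 1.00000 + 0.260071 + 0.0947134 + 0.0483011 = 1.40309.
⟨E⟩ = 1.52377 ε, ⟨E²⟩ = 9.06177 ε².
C_V/k_B = (⟨E²⟩ − ⟨E⟩²)/(kT)² = (9.06177 − 2.32188)/8.82090 = 0.7641.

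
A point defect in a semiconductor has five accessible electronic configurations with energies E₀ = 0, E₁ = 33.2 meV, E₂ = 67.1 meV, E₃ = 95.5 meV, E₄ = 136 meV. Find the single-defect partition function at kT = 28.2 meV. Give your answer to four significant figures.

Z = 1.443

Eᵢ/kT = 0, 1.17730, 2.37943, 3.38652, 4.82270.
Z = Σ e^(−Eᵢ/kT) = e^(−0) + e^(−1.17730) + e^(−2.37943) + e^(−3.38652) + e^(−4.82270) = 1.00000 + 0.308110 + 0.0926033 + 0.0338262 + 0.00804504 = 1.44258.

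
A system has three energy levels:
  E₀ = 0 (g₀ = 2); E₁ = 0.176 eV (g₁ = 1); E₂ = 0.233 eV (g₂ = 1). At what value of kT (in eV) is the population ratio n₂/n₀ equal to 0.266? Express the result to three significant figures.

0.369 eV

n₂/n₀ = (g₂/g₀) exp[−(E₂−E₀)/kT] = 0.266.
⇒ (E₂−E₀)/kT = ln((1/2)/0.266) = ln(1.8797) = 0.63111.
kT = 0.233 eV / 0.63111 = 0.369 eV.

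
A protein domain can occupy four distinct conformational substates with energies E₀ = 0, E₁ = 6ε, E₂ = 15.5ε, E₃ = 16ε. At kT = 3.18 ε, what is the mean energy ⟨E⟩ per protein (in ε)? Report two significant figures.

Eᵢ/kT = 0, 1.887, 4.874, 5.031.
Z = Σ e^(−Eᵢ/kT) = e^(−0) + e^(−1.887) + e^(−4.874) + e^(−5.031) = 1.000 + 0.1515 + 0.007643 + 0.006532 = 1.166.
⟨E⟩ = Σ Eᵢ e^(−Eᵢ/kT) / Z = (0·1.000 + 6·0.1515 + 15.5·0.007643 + 16·0.006532) / 1.166 = 0.97 ε.

0.97 ε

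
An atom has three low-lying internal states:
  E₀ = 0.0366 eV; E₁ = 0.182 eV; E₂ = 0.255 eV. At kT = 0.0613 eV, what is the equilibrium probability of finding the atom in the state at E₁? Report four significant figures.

Eᵢ/kT = 0.597064, 2.96900, 4.15987.
Z = Σ e^(−Eᵢ/kT) = e^(−0.597064) + e^(−2.96900) + e^(−4.15987) = 0.550425 + 0.0513546 + 0.0156096 = 0.617389.
P₁ = e^(−E₁/kT) / Z = 0.0513546/0.617389 = 0.08318.

0.08318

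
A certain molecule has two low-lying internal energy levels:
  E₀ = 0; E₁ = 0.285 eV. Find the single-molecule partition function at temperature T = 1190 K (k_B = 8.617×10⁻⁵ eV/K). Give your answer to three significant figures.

Z = 1.06

k_BT = 8.617×10⁻⁵ × 1190 K = 0.10254 eV.
Eᵢ/kT = 0, 2.7794.
Z = Σ e^(−Eᵢ/kT) = e^(−0) + e^(−2.7794) = 1.0000 + 0.062076 = 1.0621.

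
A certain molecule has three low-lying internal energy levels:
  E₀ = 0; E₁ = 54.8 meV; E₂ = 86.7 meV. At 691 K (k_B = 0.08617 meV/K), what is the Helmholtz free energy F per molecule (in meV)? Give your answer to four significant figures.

-29.15 meV

k_BT = 0.08617 × 691 K = 59.5435 meV.
Eᵢ/kT = 0, 0.920336, 1.45608.
Z = Σ e^(−Eᵢ/kT) = e^(−0) + e^(−0.920336) + e^(−1.45608) = 1.00000 + 0.398385 + 0.233148 = 1.63153.
F = −kT ln Z = −59.5435 × ln(1.63153) = −59.5435 × 0.489518 = -29.15 meV.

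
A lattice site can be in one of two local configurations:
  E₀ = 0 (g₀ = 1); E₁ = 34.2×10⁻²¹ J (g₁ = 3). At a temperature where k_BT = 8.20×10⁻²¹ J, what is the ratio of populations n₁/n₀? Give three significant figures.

0.0463

n₁/n₀ = (g₁/g₀) exp[−(E₁−E₀)/kT] = (3/1) × exp(−(34.2 ×10⁻²¹ J)/(8.20 ×10⁻²¹ J)) = (3/1) × exp(-4.1707) = 0.0463.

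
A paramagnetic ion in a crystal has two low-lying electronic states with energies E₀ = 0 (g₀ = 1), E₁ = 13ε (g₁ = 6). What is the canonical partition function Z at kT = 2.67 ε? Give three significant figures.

Eᵢ/kT = 0, 4.8689.
Z = Σ gᵢe^(−Eᵢ/kT) = 1·e^(−0) + 6·e^(−4.8689) = 1.0000 + 0.046091 = 1.0461.

Z = 1.05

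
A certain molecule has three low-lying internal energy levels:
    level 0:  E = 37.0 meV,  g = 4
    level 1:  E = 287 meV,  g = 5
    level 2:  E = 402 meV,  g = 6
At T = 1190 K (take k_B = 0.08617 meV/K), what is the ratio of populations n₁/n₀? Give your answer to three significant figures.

k_BT = 0.08617 × 1190 K = 102.54 meV.
n₁/n₀ = (g₁/g₀) exp[−(E₁−E₀)/kT] = (5/4) × exp(−(250.0 meV)/(102.54 meV)) = (5/4) × exp(-2.4381) = 0.109.

0.109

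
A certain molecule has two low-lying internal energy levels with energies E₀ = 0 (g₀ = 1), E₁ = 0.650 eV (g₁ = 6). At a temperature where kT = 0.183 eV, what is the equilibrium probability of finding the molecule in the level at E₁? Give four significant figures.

Eᵢ/kT = 0, 3.55191.
Z = Σ gᵢe^(−Eᵢ/kT) = 1·e^(−0) + 6·e^(−3.55191) = 1.00000 + 0.172019 = 1.17202.
P₁ = g₁ e^(−E₁/kT) / Z = 0.172019/1.17202 = 0.1468.

0.1468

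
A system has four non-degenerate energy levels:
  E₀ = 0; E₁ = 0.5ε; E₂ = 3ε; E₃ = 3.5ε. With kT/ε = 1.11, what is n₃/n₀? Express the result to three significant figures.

n₃/n₀ = exp[−(E₃−E₀)/kT] = exp(−(3.5ε)/(1.11ε)) = exp(-3.1532) = 0.0427.

0.0427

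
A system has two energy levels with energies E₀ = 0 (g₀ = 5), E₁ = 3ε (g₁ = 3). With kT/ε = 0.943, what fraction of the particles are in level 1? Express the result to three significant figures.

0.0243

Eᵢ/kT = 0, 3.1813.
Z = Σ gᵢe^(−Eᵢ/kT) = 5·e^(−0) + 3·e^(−3.1813) = 5.0000 + 0.12459 = 5.1246.
P₁ = g₁ e^(−E₁/kT) / Z = 0.12459/5.1246 = 0.0243.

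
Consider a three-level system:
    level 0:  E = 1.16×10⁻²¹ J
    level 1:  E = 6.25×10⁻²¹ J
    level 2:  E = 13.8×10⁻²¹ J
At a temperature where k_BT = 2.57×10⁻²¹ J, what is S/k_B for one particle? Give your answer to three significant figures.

Eᵢ/kT = 0.45136, 2.4319, 5.3696.
Z = Σ e^(−Eᵢ/kT) = e^(−0.45136) + e^(−2.4319) + e^(−5.3696) = 0.63676 + 0.087870 + 0.0046560 = 0.72929.
⟨E⟩ = Σ EᵢPᵢ = 1.8540 ×10⁻²¹ J.
S/k_B = ln Z + ⟨E⟩/kT = ln(0.72929) + 1.8540/2.57 = -0.31568 + 0.72140 = 0.406.

0.406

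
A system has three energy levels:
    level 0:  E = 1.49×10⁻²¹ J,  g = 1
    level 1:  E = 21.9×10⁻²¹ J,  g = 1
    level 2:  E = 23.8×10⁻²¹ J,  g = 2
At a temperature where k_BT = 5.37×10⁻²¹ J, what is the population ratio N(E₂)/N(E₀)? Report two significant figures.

n₂/n₀ = (g₂/g₀) exp[−(E₂−E₀)/kT] = (2/1) × exp(−(22.31 ×10⁻²¹ J)/(5.37 ×10⁻²¹ J)) = (2/1) × exp(-4.155) = 0.031.

0.031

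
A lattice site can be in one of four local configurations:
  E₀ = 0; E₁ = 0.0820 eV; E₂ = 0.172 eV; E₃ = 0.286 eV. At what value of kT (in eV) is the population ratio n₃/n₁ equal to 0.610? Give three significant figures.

n₃/n₁ = exp[−(E₃−E₁)/kT] = 0.610.
⇒ (E₃−E₁)/kT = ln(1/0.610) = ln(1.6393) = 0.49427.
kT = 0.2040 eV / 0.49427 = 0.413 eV.

0.413 eV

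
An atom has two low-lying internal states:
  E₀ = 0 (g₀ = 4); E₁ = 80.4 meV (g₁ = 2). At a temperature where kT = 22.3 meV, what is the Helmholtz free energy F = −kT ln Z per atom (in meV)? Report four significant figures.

Eᵢ/kT = 0, 3.60538.
Z = Σ gᵢe^(−Eᵢ/kT) = 4·e^(−0) + 2·e^(−3.60538) = 4.00000 + 0.0543542 = 4.05435.
F = −kT ln Z = −22.3 × ln(4.05435) = −22.3 × 1.39979 = -31.22 meV.

-31.22 meV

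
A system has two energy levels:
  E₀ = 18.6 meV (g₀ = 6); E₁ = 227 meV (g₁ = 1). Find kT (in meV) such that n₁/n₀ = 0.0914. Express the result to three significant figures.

n₁/n₀ = (g₁/g₀) exp[−(E₁−E₀)/kT] = 0.0914.
⇒ (E₁−E₀)/kT = ln((1/6)/0.0914) = ln(1.8235) = 0.60076.
kT = 208.4 meV / 0.60076 = 347 meV.

347 meV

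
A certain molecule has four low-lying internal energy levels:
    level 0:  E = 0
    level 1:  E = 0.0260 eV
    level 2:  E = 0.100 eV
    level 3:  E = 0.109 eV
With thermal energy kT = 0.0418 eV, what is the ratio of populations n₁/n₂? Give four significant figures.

5.873

n₁/n₂ = exp[−(E₁−E₂)/kT] = exp(−(-0.0740 eV)/(0.0418 eV)) = exp(1.77033) = 5.873.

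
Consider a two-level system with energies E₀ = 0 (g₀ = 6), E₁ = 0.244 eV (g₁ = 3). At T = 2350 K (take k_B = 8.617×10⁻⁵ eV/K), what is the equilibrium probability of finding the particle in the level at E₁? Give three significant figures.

k_BT = 8.617×10⁻⁵ × 2350 K = 0.20250 eV.
Eᵢ/kT = 0, 1.2049.
Z = Σ gᵢe^(−Eᵢ/kT) = 6·e^(−0) + 3·e^(−1.2049) = 6.0000 + 0.89917 = 6.8992.
P₁ = g₁ e^(−E₁/kT) / Z = 0.89917/6.8992 = 0.130.

0.130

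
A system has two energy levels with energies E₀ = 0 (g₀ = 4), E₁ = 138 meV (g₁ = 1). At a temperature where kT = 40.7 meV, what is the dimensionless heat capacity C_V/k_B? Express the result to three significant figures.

0.0952

Eᵢ/kT = 0, 3.3907.
Z = Σ gᵢe^(−Eᵢ/kT) = 4·e^(−0) + 1·e^(−3.3907) = 4.0000 + 0.033685 = 4.0337.
⟨E⟩ = 1.1524 meV, ⟨E²⟩ = 159.03 meV².
C_V/k_B = (⟨E²⟩ − ⟨E⟩²)/(kT)² = (159.03 − 1.3280)/1656.5 = 0.0952.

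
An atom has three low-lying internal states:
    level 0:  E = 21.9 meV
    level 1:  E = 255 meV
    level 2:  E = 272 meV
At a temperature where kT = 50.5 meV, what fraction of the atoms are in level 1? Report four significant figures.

0.009729

Eᵢ/kT = 0.433663, 5.04950, 5.38614.
Z = Σ e^(−Eᵢ/kT) = e^(−0.433663) + e^(−5.04950) + e^(−5.38614) = 0.648131 + 0.00641254 + 0.00457962 = 0.659123.
P₁ = e^(−E₁/kT) / Z = 0.00641254/0.659123 = 0.009729.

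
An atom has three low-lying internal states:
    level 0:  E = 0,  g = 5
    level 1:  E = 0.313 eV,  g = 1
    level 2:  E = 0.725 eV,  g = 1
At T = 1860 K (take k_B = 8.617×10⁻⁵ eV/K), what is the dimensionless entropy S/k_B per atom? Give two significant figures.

1.7

k_BT = 8.617×10⁻⁵ × 1860 K = 0.1603 eV.
Eᵢ/kT = 0, 1.953, 4.523.
Z = Σ gᵢe^(−Eᵢ/kT) = 5·e^(−0) + 1·e^(−1.953) + 1·e^(−4.523) = 5.000 + 0.1418 + 0.01086 = 5.153.
⟨E⟩ = Σ EᵢPᵢ = 0.01014 eV.
S/k_B = ln Z + ⟨E⟩/kT = ln(5.153) + 0.01014/0.1603 = 1.640 + 0.06326 = 1.7.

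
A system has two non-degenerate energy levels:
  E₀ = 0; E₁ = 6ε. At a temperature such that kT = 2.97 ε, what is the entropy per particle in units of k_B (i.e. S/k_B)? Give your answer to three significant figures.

Eᵢ/kT = 0, 2.0202.
Z = Σ e^(−Eᵢ/kT) = e^(−0) + e^(−2.0202) = 1.0000 + 0.13263 = 1.1326.
⟨E⟩ = Σ EᵢPᵢ = 0.70261 ε.
S/k_B = ln Z + ⟨E⟩/kT = ln(1.1326) + 0.70261/2.97 = 0.12452 + 0.23657 = 0.361.

0.361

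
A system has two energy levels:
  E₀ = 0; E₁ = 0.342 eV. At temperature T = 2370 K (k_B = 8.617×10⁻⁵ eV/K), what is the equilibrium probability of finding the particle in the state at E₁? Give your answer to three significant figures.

0.158

k_BT = 8.617×10⁻⁵ × 2370 K = 0.20422 eV.
Eᵢ/kT = 0, 1.6747.
Z = Σ e^(−Eᵢ/kT) = e^(−0) + e^(−1.6747) = 1.0000 + 0.18736 = 1.1874.
P₁ = e^(−E₁/kT) / Z = 0.18736/1.1874 = 0.158.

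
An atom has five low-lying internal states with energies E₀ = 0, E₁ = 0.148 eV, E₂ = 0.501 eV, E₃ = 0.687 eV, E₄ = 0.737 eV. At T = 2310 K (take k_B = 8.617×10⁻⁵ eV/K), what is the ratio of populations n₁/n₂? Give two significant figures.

5.9

k_BT = 8.617×10⁻⁵ × 2310 K = 0.1991 eV.
n₁/n₂ = exp[−(E₁−E₂)/kT] = exp(−(-0.353 eV)/(0.1991 eV)) = exp(1.773) = 5.9.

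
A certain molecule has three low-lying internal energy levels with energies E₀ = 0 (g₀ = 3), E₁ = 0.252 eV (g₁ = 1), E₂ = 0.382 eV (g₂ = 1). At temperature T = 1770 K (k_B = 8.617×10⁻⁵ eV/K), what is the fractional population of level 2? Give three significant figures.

0.0250

k_BT = 8.617×10⁻⁵ × 1770 K = 0.15252 eV.
Eᵢ/kT = 0, 1.6522, 2.5046.
Z = Σ gᵢe^(−Eᵢ/kT) = 3·e^(−0) + 1·e^(−1.6522) + 1·e^(−2.5046) = 3.0000 + 0.19163 + 0.081708 = 3.2733.
P₂ = g₂ e^(−E₂/kT) / Z = 0.081708/3.2733 = 0.0250.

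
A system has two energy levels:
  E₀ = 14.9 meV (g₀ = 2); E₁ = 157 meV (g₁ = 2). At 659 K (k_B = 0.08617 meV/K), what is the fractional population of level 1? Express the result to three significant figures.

k_BT = 0.08617 × 659 K = 56.786 meV.
Eᵢ/kT = 0.26239, 2.7648.
Z = Σ gᵢe^(−Eᵢ/kT) = 2·e^(−0.26239) + 2·e^(−2.7648) = 1.5384 + 0.12598 = 1.6644.
P₁ = g₁ e^(−E₁/kT) / Z = 0.12598/1.6644 = 0.0757.

0.0757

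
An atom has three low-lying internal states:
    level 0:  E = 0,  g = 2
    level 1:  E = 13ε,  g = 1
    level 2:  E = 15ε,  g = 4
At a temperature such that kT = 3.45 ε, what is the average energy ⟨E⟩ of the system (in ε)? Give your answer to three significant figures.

0.519 ε

Eᵢ/kT = 0, 3.7681, 4.3478.
Z = Σ gᵢe^(−Eᵢ/kT) = 2·e^(−0) + 1·e^(−3.7681) + 4·e^(−4.3478) = 2.0000 + 0.023096 + 0.051741 = 2.0748.
⟨E⟩ = Σ Eᵢ gᵢe^(−Eᵢ/kT) / Z = (0·2.0000 + 13·0.023096 + 15·0.051741) / 2.0748 = 0.519 ε.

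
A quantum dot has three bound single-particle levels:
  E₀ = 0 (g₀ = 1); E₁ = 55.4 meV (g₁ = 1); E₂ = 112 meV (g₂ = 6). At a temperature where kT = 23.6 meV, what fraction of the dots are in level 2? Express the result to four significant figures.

Eᵢ/kT = 0, 2.34746, 4.74576.
Z = Σ gᵢe^(−Eᵢ/kT) = 1·e^(−0) + 1·e^(−2.34746) + 6·e^(−4.74576) = 1.00000 + 0.0956117 + 0.0521307 = 1.14774.
P₂ = g₂ e^(−E₂/kT) / Z = 0.0521307/1.14774 = 0.04542.

0.04542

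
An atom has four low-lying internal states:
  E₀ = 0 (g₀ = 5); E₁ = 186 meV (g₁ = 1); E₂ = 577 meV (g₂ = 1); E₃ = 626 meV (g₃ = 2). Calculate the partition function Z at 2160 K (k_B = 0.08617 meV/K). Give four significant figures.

Z = 5.482

k_BT = 0.08617 × 2160 K = 186.127 meV.
Eᵢ/kT = 0, 0.999318, 3.10003, 3.36329.
Z = Σ gᵢe^(−Eᵢ/kT) = 5·e^(−0) + 1·e^(−0.999318) + 1·e^(−3.10003) + 2·e^(−3.36329) = 5.00000 + 0.368130 + 0.0450479 + 0.0692423 = 5.48242.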